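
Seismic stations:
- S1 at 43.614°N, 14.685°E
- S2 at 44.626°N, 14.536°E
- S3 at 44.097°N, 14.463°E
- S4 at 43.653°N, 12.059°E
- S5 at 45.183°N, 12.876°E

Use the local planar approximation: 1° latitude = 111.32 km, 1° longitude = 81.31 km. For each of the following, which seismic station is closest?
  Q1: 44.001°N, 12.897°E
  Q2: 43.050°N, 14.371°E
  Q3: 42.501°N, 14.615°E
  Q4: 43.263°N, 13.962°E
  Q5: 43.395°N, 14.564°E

Q1→S4; Q2→S1; Q3→S1; Q4→S1; Q5→S1

Q1 at 44.001°N, 12.897°E:
  S1: 151.631 km
  S2: 150.336 km
  S3: 127.779 km
  S4: 78.380 km
  S5: 131.591 km
  → nearest: S4 (78.380 km)
Q2 at 43.050°N, 14.371°E:
  S1: 67.777 km
  S2: 175.953 km
  S3: 116.792 km
  S4: 199.614 km
  S5: 266.752 km
  → nearest: S1 (67.777 km)
Q3 at 42.501°N, 14.615°E:
  S1: 124.030 km
  S2: 236.642 km
  S3: 178.096 km
  S4: 244.210 km
  S5: 330.351 km
  → nearest: S1 (124.030 km)
Q4 at 43.263°N, 13.962°E:
  S1: 70.588 km
  S2: 158.745 km
  S3: 101.385 km
  S4: 160.708 km
  S5: 231.257 km
  → nearest: S1 (70.588 km)
Q5 at 43.395°N, 14.564°E:
  S1: 26.289 km
  S2: 137.054 km
  S3: 78.577 km
  S4: 205.696 km
  S5: 241.774 km
  → nearest: S1 (26.289 km)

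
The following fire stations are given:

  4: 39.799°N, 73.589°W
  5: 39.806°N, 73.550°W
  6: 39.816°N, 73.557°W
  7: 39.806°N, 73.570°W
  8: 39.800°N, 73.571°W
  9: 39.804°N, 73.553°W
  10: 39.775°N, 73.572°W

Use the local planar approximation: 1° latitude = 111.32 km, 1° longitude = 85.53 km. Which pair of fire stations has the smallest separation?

5 and 9

Pairwise distances:
4–5: 3.425 km
4–6: 3.328 km
4–7: 1.802 km
4–8: 1.544 km
4–9: 3.129 km
4–10: 3.042 km
5–6: 1.264 km
5–7: 1.711 km
5–8: 1.916 km
5–9: 0.340 km
5–10: 3.931 km
6–7: 1.573 km
6–8: 2.146 km
6–9: 1.379 km
6–10: 4.741 km
7–8: 0.673 km
7–9: 1.471 km
7–10: 3.455 km
8–9: 1.603 km
8–10: 2.784 km
9–10: 3.614 km
Closest pair: 5–9 at 0.340 km.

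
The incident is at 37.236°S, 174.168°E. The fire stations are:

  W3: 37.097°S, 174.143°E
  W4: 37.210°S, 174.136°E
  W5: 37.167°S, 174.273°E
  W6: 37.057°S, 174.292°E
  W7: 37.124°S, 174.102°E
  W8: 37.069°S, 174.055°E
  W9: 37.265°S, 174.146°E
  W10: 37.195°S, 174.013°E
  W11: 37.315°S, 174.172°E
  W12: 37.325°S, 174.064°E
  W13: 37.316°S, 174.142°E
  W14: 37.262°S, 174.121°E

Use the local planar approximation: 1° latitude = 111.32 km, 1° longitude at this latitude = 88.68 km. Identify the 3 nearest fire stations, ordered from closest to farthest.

Distances from 37.236°S, 174.168°E:
W3: √((0.139·111.32)² + (-0.025·88.68)²) = √(239.42858 + 4.91509) = 15.631 km
W4: √((0.026·111.32)² + (-0.032·88.68)²) = √(8.37709 + 8.05288) = 4.053 km
W5: √((0.069·111.32)² + (0.105·88.68)²) = √(58.99899 + 86.70217) = 12.071 km
W6: √((0.179·111.32)² + (0.124·88.68)²) = √(397.05663 + 120.91905) = 22.759 km
W7: √((0.112·111.32)² + (-0.066·88.68)²) = √(155.44703 + 34.25620) = 13.773 km
W8: √((0.167·111.32)² + (-0.113·88.68)²) = √(345.60446 + 100.41723) = 21.119 km
W9: √((-0.029·111.32)² + (-0.022·88.68)²) = √(10.42179 + 3.80624) = 3.772 km
W10: √((0.041·111.32)² + (-0.155·88.68)²) = √(20.83119 + 188.93602) = 14.483 km
W11: √((-0.079·111.32)² + (0.004·88.68)²) = √(77.33936 + 0.12583) = 8.801 km
W12: √((-0.089·111.32)² + (-0.104·88.68)²) = √(98.15816 + 85.05856) = 13.536 km
W13: √((-0.080·111.32)² + (-0.026·88.68)²) = √(79.30971 + 5.31616) = 9.199 km
W14: √((-0.026·111.32)² + (-0.047·88.68)²) = √(8.37709 + 17.37189) = 5.074 km
Sorted: W9 (3.772 km) < W4 (4.053 km) < W14 (5.074 km) < W11 (8.801 km) < W13 (9.199 km) < …

W9, W4, W14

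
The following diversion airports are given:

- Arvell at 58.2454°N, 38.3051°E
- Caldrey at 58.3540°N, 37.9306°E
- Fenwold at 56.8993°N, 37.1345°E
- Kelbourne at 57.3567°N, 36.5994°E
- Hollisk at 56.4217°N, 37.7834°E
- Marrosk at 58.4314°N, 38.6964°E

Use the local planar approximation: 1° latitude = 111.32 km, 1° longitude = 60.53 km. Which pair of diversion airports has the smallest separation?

Pairwise distances:
Arvell–Caldrey: 25.6907 km
Arvell–Marrosk: 31.4598 km
Caldrey–Marrosk: 47.1479 km
Fenwold–Kelbourne: 60.3465 km
Fenwold–Hollisk: 66.1016 km
Kelbourne–Hollisk: 126.3715 km
Caldrey–Kelbourne: 137.1789 km
Arvell–Kelbourne: 142.9927 km
Arvell–Fenwold: 165.7559 km
Caldrey–Fenwold: 168.9548 km
Kelbourne–Marrosk: 174.4255 km
Fenwold–Marrosk: 195.0041 km
Arvell–Hollisk: 205.4556 km
Caldrey–Hollisk: 215.2881 km
Hollisk–Marrosk: 230.4445 km
Closest pair: Arvell–Caldrey at 25.6907 km.

Arvell and Caldrey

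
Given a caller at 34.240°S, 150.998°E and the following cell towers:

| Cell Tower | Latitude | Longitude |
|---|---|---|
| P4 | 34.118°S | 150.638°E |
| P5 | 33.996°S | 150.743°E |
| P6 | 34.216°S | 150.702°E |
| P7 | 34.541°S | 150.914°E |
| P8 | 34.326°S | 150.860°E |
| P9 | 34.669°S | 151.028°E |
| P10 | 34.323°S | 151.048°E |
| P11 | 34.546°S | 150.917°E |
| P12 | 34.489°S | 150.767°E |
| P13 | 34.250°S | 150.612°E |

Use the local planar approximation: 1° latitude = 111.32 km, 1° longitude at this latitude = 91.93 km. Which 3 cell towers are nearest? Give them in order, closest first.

Distances from 34.240°S, 150.998°E:
P4: 35.773 km
P5: 35.879 km
P6: 27.342 km
P7: 34.386 km
P8: 15.893 km
P9: 47.836 km
P10: 10.320 km
P11: 34.868 km
P12: 34.918 km
P13: 35.502 km
Sorted: P10 (10.320 km) < P8 (15.893 km) < P6 (27.342 km) < P7 (34.386 km) < P11 (34.868 km) < …

P10, P8, P6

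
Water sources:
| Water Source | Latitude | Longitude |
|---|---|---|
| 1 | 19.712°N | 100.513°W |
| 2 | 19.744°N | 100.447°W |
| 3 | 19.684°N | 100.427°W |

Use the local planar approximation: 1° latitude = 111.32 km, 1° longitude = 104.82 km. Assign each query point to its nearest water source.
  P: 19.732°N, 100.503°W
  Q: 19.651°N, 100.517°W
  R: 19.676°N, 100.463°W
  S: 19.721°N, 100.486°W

P at 19.732°N, 100.503°W:
  1: 2.461 km
  2: 6.020 km
  3: 9.592 km
  → nearest: 1 (2.461 km)
Q at 19.651°N, 100.517°W:
  1: 6.803 km
  2: 12.689 km
  3: 10.124 km
  → nearest: 1 (6.803 km)
R at 19.676°N, 100.463°W:
  1: 6.598 km
  2: 7.753 km
  3: 3.877 km
  → nearest: 3 (3.877 km)
S at 19.721°N, 100.486°W:
  1: 3.002 km
  2: 4.824 km
  3: 7.430 km
  → nearest: 1 (3.002 km)

P→1; Q→1; R→3; S→1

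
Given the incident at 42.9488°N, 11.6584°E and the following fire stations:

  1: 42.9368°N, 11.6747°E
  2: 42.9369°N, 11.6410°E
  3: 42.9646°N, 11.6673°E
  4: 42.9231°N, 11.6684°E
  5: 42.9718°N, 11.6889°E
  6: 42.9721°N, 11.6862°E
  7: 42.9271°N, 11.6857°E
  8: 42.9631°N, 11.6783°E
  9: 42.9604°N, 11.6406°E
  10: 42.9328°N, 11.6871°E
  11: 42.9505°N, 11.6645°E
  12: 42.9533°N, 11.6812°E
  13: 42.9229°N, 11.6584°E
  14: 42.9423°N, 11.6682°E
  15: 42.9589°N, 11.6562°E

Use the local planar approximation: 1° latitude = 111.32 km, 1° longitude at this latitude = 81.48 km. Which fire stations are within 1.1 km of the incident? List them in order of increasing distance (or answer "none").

Distances from 42.9488°N, 11.6584°E:
1: 1.8837 km
2: 1.9403 km
3: 1.9025 km
4: 2.9747 km
5: 3.5681 km
6: 3.4436 km
7: 3.2838 km
8: 2.2723 km
9: 1.9419 km
10: 2.9395 km
11: 0.5318 km
12: 1.9241 km
13: 2.8832 km
14: 1.0776 km
15: 1.1385 km
Threshold 1.1 km: 11 (0.5318 km), 14 (1.0776 km) are within range.

11, 14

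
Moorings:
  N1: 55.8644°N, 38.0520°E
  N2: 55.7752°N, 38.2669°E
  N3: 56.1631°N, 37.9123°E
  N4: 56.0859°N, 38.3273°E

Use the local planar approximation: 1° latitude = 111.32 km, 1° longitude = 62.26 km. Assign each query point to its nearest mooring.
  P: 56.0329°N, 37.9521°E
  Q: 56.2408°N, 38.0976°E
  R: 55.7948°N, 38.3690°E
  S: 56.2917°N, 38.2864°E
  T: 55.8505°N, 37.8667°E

P at 56.0329°N, 37.9521°E:
  N1: √((-0.1685·111.32)² + (0.0999·62.26)²) = √(351.840805 + 38.685589) = 19.7617 km
  N2: √((-0.2577·111.32)² + (0.3148·62.26)²) = √(822.953378 + 384.138362) = 34.7432 km
  N3: √((0.1302·111.32)² + (-0.0398·62.26)²) = √(210.072094 + 6.140226) = 14.7042 km
  N4: √((0.0530·111.32)² + (0.3752·62.26)²) = √(34.809528 + 545.687357) = 24.0935 km
  → nearest: N3 (14.7042 km)
Q at 56.2408°N, 38.0976°E:
  N1: √((-0.3764·111.32)² + (-0.0456·62.26)²) = √(1755.681063 + 8.060239) = 41.9969 km
  N2: √((-0.4656·111.32)² + (0.1693·62.26)²) = √(2686.410267 + 111.104628) = 52.8915 km
  N3: √((-0.0777·111.32)² + (-0.1853·62.26)²) = √(74.814957 + 133.097247) = 14.4192 km
  N4: √((-0.1549·111.32)² + (0.2297·62.26)²) = √(297.337189 + 204.522090) = 22.4022 km
  → nearest: N3 (14.4192 km)
R at 55.7948°N, 38.3690°E:
  N1: √((0.0696·111.32)² + (-0.3170·62.26)²) = √(60.029521 + 389.526274) = 21.2027 km
  N2: √((-0.0196·111.32)² + (-0.1021·62.26)²) = √(4.760565 + 40.408220) = 6.7208 km
  N3: √((0.3683·111.32)² + (-0.4567·62.26)²) = √(1680.930793 + 808.500431) = 49.8942 km
  N4: √((0.2911·111.32)² + (-0.0417·62.26)²) = √(1050.100357 + 6.740473) = 32.5091 km
  → nearest: N2 (6.7208 km)
S at 56.2917°N, 38.2864°E:
  N1: √((-0.4273·111.32)² + (-0.2344·62.26)²) = √(2262.622914 + 212.977364) = 49.7554 km
  N2: √((-0.5165·111.32)² + (-0.0195·62.26)²) = √(3305.879710 + 1.473966) = 57.5096 km
  N3: √((-0.1286·111.32)² + (-0.3741·62.26)²) = √(204.940755 + 542.492388) = 27.3392 km
  N4: √((-0.2058·111.32)² + (0.0409·62.26)²) = √(524.852338 + 6.484326) = 23.0507 km
  → nearest: N4 (23.0507 km)
T at 55.8505°N, 37.8667°E:
  N1: √((0.0139·111.32)² + (0.1853·62.26)²) = √(2.394286 + 133.097247) = 11.6401 km
  N2: √((-0.0753·111.32)² + (0.4002·62.26)²) = √(70.264563 + 620.829580) = 26.2887 km
  N3: √((0.3126·111.32)² + (0.0456·62.26)²) = √(1210.944789 + 8.060239) = 34.9143 km
  N4: √((0.2354·111.32)² + (0.4606·62.26)²) = √(686.687770 + 822.367805) = 38.8466 km
  → nearest: N1 (11.6401 km)

P→N3; Q→N3; R→N2; S→N4; T→N1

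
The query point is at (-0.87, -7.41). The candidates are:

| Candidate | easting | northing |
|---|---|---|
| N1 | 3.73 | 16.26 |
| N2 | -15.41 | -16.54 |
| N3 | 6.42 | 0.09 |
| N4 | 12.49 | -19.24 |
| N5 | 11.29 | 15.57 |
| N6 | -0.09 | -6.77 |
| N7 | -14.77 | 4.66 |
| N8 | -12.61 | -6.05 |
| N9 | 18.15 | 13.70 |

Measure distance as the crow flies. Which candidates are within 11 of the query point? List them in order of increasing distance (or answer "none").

N6, N3

Distances from (-0.87, -7.41):
N1: √((4.60)² + (23.67)²) = √(21.1600 + 560.2689) = 24.11
N2: √((-14.54)² + (-9.13)²) = √(211.4116 + 83.3569) = 17.17
N3: √((7.29)² + (7.50)²) = √(53.1441 + 56.2500) = 10.46
N4: √((13.36)² + (-11.83)²) = √(178.4896 + 139.9489) = 17.84
N5: √((12.16)² + (22.98)²) = √(147.8656 + 528.0804) = 26.00
N6: √((0.78)² + (0.64)²) = √(0.6084 + 0.4096) = 1.01
N7: √((-13.90)² + (12.07)²) = √(193.2100 + 145.6849) = 18.41
N8: √((-11.74)² + (1.36)²) = √(137.8276 + 1.8496) = 11.82
N9: √((19.02)² + (21.11)²) = √(361.7604 + 445.6321) = 28.41
Threshold 11: N6 (1.01), N3 (10.46) are within range.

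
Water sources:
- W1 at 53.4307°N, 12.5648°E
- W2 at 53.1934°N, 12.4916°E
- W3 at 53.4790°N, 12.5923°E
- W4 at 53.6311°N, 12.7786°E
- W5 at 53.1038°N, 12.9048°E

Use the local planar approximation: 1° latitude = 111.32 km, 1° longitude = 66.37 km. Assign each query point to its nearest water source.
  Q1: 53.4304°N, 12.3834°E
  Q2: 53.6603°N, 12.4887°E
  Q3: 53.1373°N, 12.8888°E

Q1→W1; Q2→W4; Q3→W5

Q1 at 53.4304°N, 12.3834°E:
  W1: 12.0396 km
  W2: 27.3427 km
  W3: 14.8829 km
  W4: 34.4550 km
  W5: 50.1933 km
  → nearest: W1 (12.0396 km)
Q2 at 53.6603°N, 12.4887°E:
  W1: 26.0533 km
  W2: 51.9757 km
  W3: 21.3215 km
  W4: 19.5133 km
  W5: 67.8264 km
  → nearest: W4 (19.5133 km)
Q3 at 53.1373°N, 12.8888°E:
  W1: 39.1047 km
  W2: 27.0918 km
  W3: 42.8269 km
  W4: 55.4543 km
  W5: 3.8775 km
  → nearest: W5 (3.8775 km)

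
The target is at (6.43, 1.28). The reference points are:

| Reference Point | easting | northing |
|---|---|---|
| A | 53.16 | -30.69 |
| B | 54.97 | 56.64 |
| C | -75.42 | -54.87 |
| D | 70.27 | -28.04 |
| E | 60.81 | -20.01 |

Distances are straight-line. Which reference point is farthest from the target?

Distances from (6.43, 1.28):
A: √((46.73)² + (-31.97)²) = √(2183.6929 + 1022.0809) = 56.62
B: √((48.54)² + (55.36)²) = √(2356.1316 + 3064.7296) = 73.63
C: √((-81.85)² + (-56.15)²) = √(6699.4225 + 3152.8225) = 99.26
D: √((63.84)² + (-29.32)²) = √(4075.5456 + 859.6624) = 70.25
E: √((54.38)² + (-21.29)²) = √(2957.1844 + 453.2641) = 58.40
Maximum: C at 99.26.

C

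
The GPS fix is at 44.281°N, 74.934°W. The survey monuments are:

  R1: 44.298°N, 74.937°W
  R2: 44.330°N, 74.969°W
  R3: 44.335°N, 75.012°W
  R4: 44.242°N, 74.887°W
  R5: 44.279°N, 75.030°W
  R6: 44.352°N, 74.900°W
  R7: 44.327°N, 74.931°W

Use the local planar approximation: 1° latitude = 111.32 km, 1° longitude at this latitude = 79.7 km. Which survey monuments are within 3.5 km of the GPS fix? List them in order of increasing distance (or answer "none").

R1

Distances from 44.281°N, 74.934°W:
R1: √((0.017·111.32)² + (-0.003·79.7)²) = √(3.58133 + 0.05717) = 1.907 km
R2: √((0.049·111.32)² + (-0.035·79.7)²) = √(29.75353 + 7.78131) = 6.127 km
R3: √((0.054·111.32)² + (-0.078·79.7)²) = √(36.13549 + 38.64612) = 8.648 km
R4: √((-0.039·111.32)² + (0.047·79.7)²) = √(18.84845 + 14.03177) = 5.734 km
R5: √((-0.002·111.32)² + (-0.096·79.7)²) = √(0.04957 + 58.54086) = 7.654 km
R6: √((0.071·111.32)² + (0.034·79.7)²) = √(62.46879 + 7.34302) = 8.355 km
R7: √((0.046·111.32)² + (0.003·79.7)²) = √(26.22177 + 0.05717) = 5.126 km
Threshold 3.5 km: R1 (1.907 km) is within range.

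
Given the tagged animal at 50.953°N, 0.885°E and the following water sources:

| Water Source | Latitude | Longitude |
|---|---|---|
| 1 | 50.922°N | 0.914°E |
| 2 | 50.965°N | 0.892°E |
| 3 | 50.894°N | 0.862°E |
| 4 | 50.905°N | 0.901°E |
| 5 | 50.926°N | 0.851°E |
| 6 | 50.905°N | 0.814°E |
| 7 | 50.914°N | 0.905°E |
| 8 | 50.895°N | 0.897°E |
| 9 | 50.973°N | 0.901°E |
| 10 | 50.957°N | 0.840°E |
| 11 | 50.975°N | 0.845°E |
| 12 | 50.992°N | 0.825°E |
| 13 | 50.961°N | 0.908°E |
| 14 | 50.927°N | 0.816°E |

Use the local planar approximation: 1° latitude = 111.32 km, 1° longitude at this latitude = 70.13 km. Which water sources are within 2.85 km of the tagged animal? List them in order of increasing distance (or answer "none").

2, 13, 9

Distances from 50.953°N, 0.885°E:
1: √((-0.031·111.32)² + (0.029·70.13)²) = √(11.90885 + 4.13622) = 4.006 km
2: √((0.012·111.32)² + (0.007·70.13)²) = √(1.78447 + 0.24099) = 1.423 km
3: √((-0.059·111.32)² + (-0.023·70.13)²) = √(43.13705 + 2.60174) = 6.763 km
4: √((-0.048·111.32)² + (0.016·70.13)²) = √(28.55150 + 1.25906) = 5.460 km
5: √((-0.027·111.32)² + (-0.034·70.13)²) = √(9.03387 + 5.68546) = 3.837 km
6: √((-0.048·111.32)² + (-0.071·70.13)²) = √(28.55150 + 24.79273) = 7.304 km
7: √((-0.039·111.32)² + (0.020·70.13)²) = √(18.84845 + 1.96729) = 4.562 km
8: √((-0.058·111.32)² + (0.012·70.13)²) = √(41.68717 + 0.70822) = 6.511 km
9: √((0.020·111.32)² + (0.016·70.13)²) = √(4.95686 + 1.25906) = 2.493 km
10: √((0.004·111.32)² + (-0.045·70.13)²) = √(0.19827 + 9.95939) = 3.187 km
11: √((0.022·111.32)² + (-0.040·70.13)²) = √(5.99780 + 7.86915) = 3.724 km
12: √((0.039·111.32)² + (-0.060·70.13)²) = √(18.84845 + 17.70558) = 6.046 km
13: √((0.008·111.32)² + (0.023·70.13)²) = √(0.79310 + 2.60174) = 1.843 km
14: √((-0.026·111.32)² + (-0.069·70.13)²) = √(8.37709 + 23.41563) = 5.639 km
Threshold 2.85 km: 2 (1.423 km), 13 (1.843 km), 9 (2.493 km) are within range.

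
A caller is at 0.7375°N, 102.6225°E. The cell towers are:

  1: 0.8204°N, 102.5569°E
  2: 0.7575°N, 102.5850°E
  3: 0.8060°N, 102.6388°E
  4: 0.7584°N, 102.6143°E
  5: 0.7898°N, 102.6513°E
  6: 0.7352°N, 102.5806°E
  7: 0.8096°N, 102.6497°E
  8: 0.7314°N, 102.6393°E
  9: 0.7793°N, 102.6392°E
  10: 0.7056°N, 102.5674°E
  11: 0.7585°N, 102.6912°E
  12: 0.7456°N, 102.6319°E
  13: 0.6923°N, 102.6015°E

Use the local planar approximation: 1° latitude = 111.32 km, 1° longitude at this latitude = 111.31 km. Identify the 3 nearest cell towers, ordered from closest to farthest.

12, 8, 4

Distances from 0.7375°N, 102.6225°E:
1: 11.7678 km
2: 4.7308 km
3: 7.8383 km
4: 2.4992 km
5: 6.6463 km
6: 4.6709 km
7: 8.5782 km
8: 1.9895 km
9: 5.0107 km
10: 7.0870 km
11: 7.9963 km
12: 1.3812 km
13: 5.5481 km
Sorted: 12 (1.3812 km) < 8 (1.9895 km) < 4 (2.4992 km) < 6 (4.6709 km) < 2 (4.7308 km) < …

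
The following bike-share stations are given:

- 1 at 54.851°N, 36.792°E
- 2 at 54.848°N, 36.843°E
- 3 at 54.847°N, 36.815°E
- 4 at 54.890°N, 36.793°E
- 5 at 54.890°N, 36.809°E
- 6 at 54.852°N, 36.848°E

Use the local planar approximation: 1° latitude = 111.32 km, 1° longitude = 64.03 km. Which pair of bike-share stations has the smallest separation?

Pairwise distances:
2–6: 0.548 km
4–5: 1.024 km
1–3: 1.539 km
2–3: 1.796 km
3–6: 2.185 km
1–2: 3.283 km
1–6: 3.587 km
1–4: 4.342 km
1–5: 4.476 km
3–5: 4.802 km
5–6: 4.912 km
3–4: 4.990 km
2–5: 5.157 km
4–6: 5.504 km
2–4: 5.667 km
Closest pair: 2–6 at 0.548 km.

2 and 6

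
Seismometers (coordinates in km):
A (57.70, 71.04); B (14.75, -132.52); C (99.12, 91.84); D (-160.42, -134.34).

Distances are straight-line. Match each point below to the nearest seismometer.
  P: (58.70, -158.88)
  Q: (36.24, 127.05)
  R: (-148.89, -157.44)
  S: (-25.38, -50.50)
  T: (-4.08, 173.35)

P at (58.70, -158.88):
  A: 229.92 km
  B: 51.25 km
  C: 253.96 km
  D: 220.49 km
  → nearest: B (51.25 km)
Q at (36.24, 127.05):
  A: 59.98 km
  B: 260.46 km
  C: 72.07 km
  D: 327.11 km
  → nearest: A (59.98 km)
R at (-148.89, -157.44):
  A: 308.03 km
  B: 165.53 km
  C: 351.64 km
  D: 25.82 km
  → nearest: D (25.82 km)
S at (-25.38, -50.50):
  A: 147.22 km
  B: 91.31 km
  C: 189.11 km
  D: 158.95 km
  → nearest: B (91.31 km)
T at (-4.08, 173.35):
  A: 119.52 km
  B: 306.45 km
  C: 131.51 km
  D: 345.13 km
  → nearest: A (119.52 km)

P→B; Q→A; R→D; S→B; T→A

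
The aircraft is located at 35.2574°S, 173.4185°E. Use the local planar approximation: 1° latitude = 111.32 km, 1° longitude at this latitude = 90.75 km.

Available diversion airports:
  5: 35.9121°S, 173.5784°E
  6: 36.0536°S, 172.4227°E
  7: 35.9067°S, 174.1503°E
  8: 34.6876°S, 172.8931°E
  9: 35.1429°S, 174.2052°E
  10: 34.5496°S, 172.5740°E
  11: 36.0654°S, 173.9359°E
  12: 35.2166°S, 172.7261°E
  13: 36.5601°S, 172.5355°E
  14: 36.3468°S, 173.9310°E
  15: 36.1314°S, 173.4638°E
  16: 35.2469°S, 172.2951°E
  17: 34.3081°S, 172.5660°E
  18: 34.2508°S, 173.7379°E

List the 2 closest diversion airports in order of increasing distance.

12, 9

Distances from 35.2574°S, 173.4185°E:
5: 74.3118 km
6: 126.5794 km
7: 98.1571 km
8: 79.3522 km
9: 72.5219 km
10: 109.9166 km
11: 101.4646 km
12: 62.9992 km
13: 165.6834 km
14: 129.8846 km
15: 97.3805 km
16: 101.9553 km
17: 130.9682 km
18: 115.7429 km
Sorted: 12 (62.9992 km) < 9 (72.5219 km) < 5 (74.3118 km) < 8 (79.3522 km) < …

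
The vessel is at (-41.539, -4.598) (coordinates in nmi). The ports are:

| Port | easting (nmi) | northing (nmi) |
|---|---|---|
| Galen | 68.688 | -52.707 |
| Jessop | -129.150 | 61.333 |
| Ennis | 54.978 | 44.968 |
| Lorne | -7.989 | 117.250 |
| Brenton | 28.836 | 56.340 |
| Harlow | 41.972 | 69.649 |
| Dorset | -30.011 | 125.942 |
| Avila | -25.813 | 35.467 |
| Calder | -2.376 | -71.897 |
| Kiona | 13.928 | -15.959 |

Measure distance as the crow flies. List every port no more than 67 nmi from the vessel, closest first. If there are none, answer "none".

Avila, Kiona

Distances from (-41.539, -4.598):
Galen: √((110.227)² + (-48.109)²) = √(12149.99153 + 2314.47588) = 120.268 nmi
Jessop: √((-87.611)² + (65.931)²) = √(7675.68732 + 4346.89676) = 109.648 nmi
Ennis: √((96.517)² + (49.566)²) = √(9315.53129 + 2456.78836) = 108.500 nmi
Lorne: √((33.550)² + (121.848)²) = √(1125.60250 + 14846.93510) = 126.383 nmi
Brenton: √((70.375)² + (60.938)²) = √(4952.64062 + 3713.43984) = 93.092 nmi
Harlow: √((83.511)² + (74.247)²) = √(6974.08712 + 5512.61701) = 111.744 nmi
Dorset: √((11.528)² + (130.540)²) = √(132.89478 + 17040.69160) = 131.048 nmi
Avila: √((15.726)² + (40.065)²) = √(247.30708 + 1605.20422) = 43.041 nmi
Calder: √((39.163)² + (-67.299)²) = √(1533.74057 + 4529.15540) = 77.865 nmi
Kiona: √((55.467)² + (-11.361)²) = √(3076.58809 + 129.07232) = 56.619 nmi
Threshold 67 nmi: Avila (43.041 nmi), Kiona (56.619 nmi) are within range.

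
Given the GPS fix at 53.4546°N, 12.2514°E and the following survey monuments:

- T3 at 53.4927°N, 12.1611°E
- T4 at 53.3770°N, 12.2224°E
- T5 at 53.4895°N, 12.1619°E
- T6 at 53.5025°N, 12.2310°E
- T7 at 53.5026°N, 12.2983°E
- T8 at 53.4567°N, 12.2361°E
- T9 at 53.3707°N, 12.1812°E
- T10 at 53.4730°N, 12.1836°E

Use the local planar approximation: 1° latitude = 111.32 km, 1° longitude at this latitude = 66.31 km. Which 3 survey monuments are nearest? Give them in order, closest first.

Distances from 53.4546°N, 12.2514°E:
T3: √((0.0381·111.32)² + (-0.0903·66.31)²) = √(17.988558 + 35.853665) = 7.3377 km
T4: √((-0.0776·111.32)² + (-0.0290·66.31)²) = √(74.622507 + 3.697891) = 8.8499 km
T5: √((0.0349·111.32)² + (-0.0895·66.31)²) = √(15.093753 + 35.221198) = 7.0933 km
T6: √((0.0479·111.32)² + (-0.0204·66.31)²) = √(28.432655 + 1.829862) = 5.5011 km
T7: √((0.0480·111.32)² + (0.0469·66.31)²) = √(28.551496 + 9.671721) = 6.1825 km
T8: √((0.0021·111.32)² + (-0.0153·66.31)²) = √(0.054649 + 1.029297) = 1.0411 km
T9: √((-0.0839·111.32)² + (-0.0702·66.31)²) = √(87.230893 + 21.668671) = 10.4355 km
T10: √((0.0184·111.32)² + (-0.0678·66.31)²) = √(4.195484 + 20.212379) = 4.9404 km
Sorted: T8 (1.0411 km) < T10 (4.9404 km) < T6 (5.5011 km) < T7 (6.1825 km) < T5 (7.0933 km) < …

T8, T10, T6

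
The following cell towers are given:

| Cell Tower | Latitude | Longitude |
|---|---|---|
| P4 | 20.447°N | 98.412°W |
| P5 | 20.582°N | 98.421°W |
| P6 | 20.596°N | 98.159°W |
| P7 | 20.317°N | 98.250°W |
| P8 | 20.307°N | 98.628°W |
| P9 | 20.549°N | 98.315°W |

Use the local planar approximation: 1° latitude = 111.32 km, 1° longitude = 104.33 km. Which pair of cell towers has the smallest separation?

Pairwise distances:
P4–P5: √((0.135·111.32)² + (-0.009·104.33)²) = √(225.84680 + 0.88166) = 15.058 km
P4–P6: √((0.149·111.32)² + (0.253·104.33)²) = √(275.11795 + 696.72189) = 31.174 km
P4–P7: √((-0.130·111.32)² + (0.162·104.33)²) = √(209.42721 + 285.65935) = 22.251 km
P4–P8: √((-0.140·111.32)² + (-0.216·104.33)²) = √(242.88599 + 507.83884) = 27.399 km
P4–P9: √((0.102·111.32)² + (0.097·104.33)²) = √(128.92785 + 102.41460) = 15.210 km
P5–P6: √((0.014·111.32)² + (0.262·104.33)²) = √(2.42886 + 747.17270) = 27.379 km
P5–P7: √((-0.265·111.32)² + (0.171·104.33)²) = √(870.23820 + 318.28094) = 34.475 km
P5–P8: √((-0.275·111.32)² + (-0.207·104.33)²) = √(937.15577 + 466.40061) = 37.464 km
P5–P9: √((-0.033·111.32)² + (0.106·104.33)²) = √(13.49504 + 122.30104) = 11.653 km
P6–P7: √((-0.279·111.32)² + (-0.091·104.33)²) = √(964.61676 + 90.13661) = 32.477 km
P6–P8: √((-0.289·111.32)² + (-0.469·104.33)²) = √(1035.00413 + 2394.22025) = 58.560 km
P6–P9: √((-0.047·111.32)² + (-0.156·104.33)²) = √(27.37424 + 264.89125) = 17.096 km
P7–P8: √((-0.010·111.32)² + (-0.378·104.33)²) = √(1.23921 + 1555.25646) = 39.452 km
P7–P9: √((0.232·111.32)² + (-0.065·104.33)²) = √(666.99467 + 45.98806) = 26.702 km
P8–P9: √((0.242·111.32)² + (0.313·104.33)²) = √(725.73343 + 1066.36796) = 42.333 km
Closest pair: P5–P9 at 11.653 km.

P5 and P9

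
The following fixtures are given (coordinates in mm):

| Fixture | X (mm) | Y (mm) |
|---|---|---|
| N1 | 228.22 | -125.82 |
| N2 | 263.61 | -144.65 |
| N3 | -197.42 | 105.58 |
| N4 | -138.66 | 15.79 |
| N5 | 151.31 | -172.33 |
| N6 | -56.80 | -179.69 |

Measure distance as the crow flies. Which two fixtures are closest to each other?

N1 and N2

Pairwise distances:
N1–N2: 40.09 mm
N1–N3: 484.47 mm
N1–N4: 393.26 mm
N1–N5: 89.88 mm
N1–N6: 290.07 mm
N2–N3: 524.56 mm
N2–N4: 433.08 mm
N2–N5: 115.66 mm
N2–N6: 322.32 mm
N3–N4: 107.31 mm
N3–N5: 445.92 mm
N3–N6: 318.05 mm
N4–N5: 345.65 mm
N4–N6: 211.93 mm
N5–N6: 208.24 mm
Closest pair: N1–N2 at 40.09 mm.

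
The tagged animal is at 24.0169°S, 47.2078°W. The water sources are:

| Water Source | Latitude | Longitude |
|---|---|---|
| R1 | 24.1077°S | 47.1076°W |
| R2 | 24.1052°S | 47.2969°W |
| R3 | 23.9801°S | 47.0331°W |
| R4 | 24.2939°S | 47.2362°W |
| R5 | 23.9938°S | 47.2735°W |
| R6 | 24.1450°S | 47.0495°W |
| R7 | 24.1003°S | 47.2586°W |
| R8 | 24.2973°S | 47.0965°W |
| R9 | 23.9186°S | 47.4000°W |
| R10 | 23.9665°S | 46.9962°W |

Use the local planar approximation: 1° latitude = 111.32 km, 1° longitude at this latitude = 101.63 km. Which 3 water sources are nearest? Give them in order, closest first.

Distances from 24.0169°S, 47.2078°W:
R1: √((-0.0908·111.32)² + (0.1002·101.63)²) = √(102.168753 + 103.700128) = 14.3481 km
R2: √((-0.0883·111.32)² + (-0.0891·101.63)²) = √(96.620171 + 81.997245) = 13.3648 km
R3: √((0.0368·111.32)² + (0.1747·101.63)²) = √(16.781935 + 315.231538) = 18.2212 km
R4: √((-0.2770·111.32)² + (-0.0284·101.63)²) = √(950.836694 + 8.330682) = 30.9704 km
R5: √((0.0231·111.32)² + (-0.0657·101.63)²) = √(6.612571 + 44.583544) = 7.1551 km
R6: √((-0.1281·111.32)² + (0.1583·101.63)²) = √(203.350224 + 258.824677) = 21.4983 km
R7: √((-0.0834·111.32)² + (-0.0508·101.63)²) = √(86.194290 + 26.654545) = 10.6230 km
R8: √((-0.2804·111.32)² + (0.1113·101.63)²) = √(974.321787 + 127.948200) = 33.2005 km
R9: √((0.0983·111.32)² + (-0.1922·101.63)²) = √(119.743909 + 381.549262) = 22.3896 km
R10: √((0.0504·111.32)² + (0.2116·101.63)²) = √(31.478024 + 462.461068) = 22.2247 km
Sorted: R5 (7.1551 km) < R7 (10.6230 km) < R2 (13.3648 km) < R1 (14.3481 km) < R3 (18.2212 km) < …

R5, R7, R2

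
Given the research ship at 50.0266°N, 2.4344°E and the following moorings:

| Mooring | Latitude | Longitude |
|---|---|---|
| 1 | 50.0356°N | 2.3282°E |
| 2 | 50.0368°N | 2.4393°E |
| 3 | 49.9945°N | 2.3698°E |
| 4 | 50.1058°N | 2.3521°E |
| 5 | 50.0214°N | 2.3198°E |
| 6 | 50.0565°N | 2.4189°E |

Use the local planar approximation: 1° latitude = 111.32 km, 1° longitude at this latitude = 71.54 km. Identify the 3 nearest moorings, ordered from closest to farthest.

2, 6, 3

Distances from 50.0266°N, 2.4344°E:
1: √((0.0090·111.32)² + (-0.1062·71.54)²) = √(1.003764 + 57.722736) = 7.6633 km
2: √((0.0102·111.32)² + (0.0049·71.54)²) = √(1.289278 + 0.122882) = 1.1883 km
3: √((-0.0321·111.32)² + (-0.0646·71.54)²) = √(12.768987 + 21.358114) = 5.8418 km
4: √((0.0792·111.32)² + (-0.0823·71.54)²) = √(77.731448 + 34.665506) = 10.6017 km
5: √((-0.0052·111.32)² + (-0.1146·71.54)²) = √(0.335084 + 67.215140) = 8.2189 km
6: √((0.0299·111.32)² + (-0.0155·71.54)²) = √(11.078699 + 1.229593) = 3.5083 km
Sorted: 2 (1.1883 km) < 6 (3.5083 km) < 3 (5.8418 km) < 1 (7.6633 km) < 5 (8.2189 km) < …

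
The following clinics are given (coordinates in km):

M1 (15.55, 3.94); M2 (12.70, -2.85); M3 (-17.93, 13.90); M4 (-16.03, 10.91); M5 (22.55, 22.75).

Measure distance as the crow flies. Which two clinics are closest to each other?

Pairwise distances:
M3–M4: √((1.90)² + (-2.99)²) = √(3.6100 + 8.9401) = 3.54 km
M1–M2: √((-2.85)² + (-6.79)²) = √(8.1225 + 46.1041) = 7.36 km
M1–M5: √((7.00)² + (18.81)²) = √(49.0000 + 353.8161) = 20.07 km
M2–M5: √((9.85)² + (25.60)²) = √(97.0225 + 655.3600) = 27.43 km
M2–M4: √((-28.73)² + (13.76)²) = √(825.4129 + 189.3376) = 31.86 km
M1–M4: √((-31.58)² + (6.97)²) = √(997.2964 + 48.5809) = 32.34 km
M2–M3: √((-30.63)² + (16.75)²) = √(938.1969 + 280.5625) = 34.91 km
M1–M3: √((-33.48)² + (9.96)²) = √(1120.9104 + 99.2016) = 34.93 km
M4–M5: √((38.58)² + (11.84)²) = √(1488.4164 + 140.1856) = 40.36 km
M3–M5: √((40.48)² + (8.85)²) = √(1638.6304 + 78.3225) = 41.44 km
Closest pair: M3–M4 at 3.54 km.

M3 and M4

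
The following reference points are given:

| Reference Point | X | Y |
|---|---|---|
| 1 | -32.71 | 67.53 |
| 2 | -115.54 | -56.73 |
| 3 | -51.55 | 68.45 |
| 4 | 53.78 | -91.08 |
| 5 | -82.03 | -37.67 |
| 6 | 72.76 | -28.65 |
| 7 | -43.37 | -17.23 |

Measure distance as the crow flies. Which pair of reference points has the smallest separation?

Pairwise distances:
1–2: 149.34
1–3: 18.86
1–4: 180.66
1–5: 116.19
1–6: 142.74
1–7: 85.43
2–3: 140.59
2–4: 172.77
2–5: 38.55
2–6: 190.38
2–7: 82.27
3–4: 191.17
3–5: 110.41
3–6: 157.74
3–7: 86.07
4–5: 145.93
4–6: 65.25
4–7: 122.03
5–6: 155.05
5–7: 43.73
6–7: 116.69
Closest pair: 1–3 at 18.86.

1 and 3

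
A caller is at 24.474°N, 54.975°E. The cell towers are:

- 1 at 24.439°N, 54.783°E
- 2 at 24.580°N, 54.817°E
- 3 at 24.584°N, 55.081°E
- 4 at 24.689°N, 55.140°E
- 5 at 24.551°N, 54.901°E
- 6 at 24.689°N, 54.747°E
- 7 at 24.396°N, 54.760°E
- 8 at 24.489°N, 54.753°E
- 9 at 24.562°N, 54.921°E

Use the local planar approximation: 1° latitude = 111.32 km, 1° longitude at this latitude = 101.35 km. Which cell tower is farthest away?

6

Distances from 24.474°N, 54.975°E:
1: 19.845 km
2: 19.891 km
3: 16.290 km
4: 29.197 km
5: 11.390 km
6: 33.269 km
7: 23.457 km
8: 22.562 km
9: 11.221 km
Maximum: 6 at 33.269 km.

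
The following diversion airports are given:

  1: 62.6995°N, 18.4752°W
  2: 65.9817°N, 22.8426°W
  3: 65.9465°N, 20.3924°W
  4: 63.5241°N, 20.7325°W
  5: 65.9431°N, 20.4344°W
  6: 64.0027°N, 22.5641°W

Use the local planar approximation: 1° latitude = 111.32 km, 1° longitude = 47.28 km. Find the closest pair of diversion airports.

3 and 5

Pairwise distances:
1–2: 419.6867 km
1–3: 372.6487 km
1–4: 140.7710 km
1–5: 372.7700 km
1–6: 241.7019 km
2–3: 115.9117 km
2–4: 291.2030 km
2–5: 113.9407 km
2–6: 220.6954 km
3–4: 270.1406 km
3–5: 2.0215 km
3–6: 239.5093 km
4–5: 269.6517 km
4–6: 101.6747 km
5–6: 238.3217 km
Closest pair: 3–5 at 2.0215 km.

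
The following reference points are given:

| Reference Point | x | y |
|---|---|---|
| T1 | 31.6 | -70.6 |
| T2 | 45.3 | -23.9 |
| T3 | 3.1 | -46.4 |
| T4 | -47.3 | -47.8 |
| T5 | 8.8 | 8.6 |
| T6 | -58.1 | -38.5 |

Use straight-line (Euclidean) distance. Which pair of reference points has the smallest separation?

T4 and T6

Pairwise distances:
T1–T2: 48.7
T1–T3: 37.4
T1–T4: 82.1
T1–T5: 82.4
T1–T6: 95.3
T2–T3: 47.8
T2–T4: 95.6
T2–T5: 48.9
T2–T6: 104.4
T3–T4: 50.4
T3–T5: 55.3
T3–T6: 61.7
T4–T5: 79.5
T4–T6: 14.3
T5–T6: 81.8
Closest pair: T4–T6 at 14.3.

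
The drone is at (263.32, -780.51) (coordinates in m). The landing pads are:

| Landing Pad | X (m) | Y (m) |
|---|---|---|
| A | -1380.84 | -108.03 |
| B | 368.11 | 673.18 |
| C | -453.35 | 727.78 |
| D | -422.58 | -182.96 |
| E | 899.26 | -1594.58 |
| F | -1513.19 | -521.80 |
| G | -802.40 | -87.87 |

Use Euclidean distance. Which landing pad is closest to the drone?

Distances from (263.32, -780.51):
A: √((-1644.16)² + (672.48)²) = √(2703262.1056 + 452229.3504) = 1776.37 m
B: √((104.79)² + (1453.69)²) = √(10980.9441 + 2113214.6161) = 1457.46 m
C: √((-716.67)² + (1508.29)²) = √(513615.8889 + 2274938.7241) = 1669.90 m
D: √((-685.90)² + (597.55)²) = √(470458.8100 + 357066.0025) = 909.68 m
E: √((635.94)² + (-814.07)²) = √(404419.6836 + 662709.9649) = 1033.02 m
F: √((-1776.51)² + (258.71)²) = √(3155987.7801 + 66930.8641) = 1795.25 m
G: √((-1065.72)² + (692.64)²) = √(1135759.1184 + 479750.1696) = 1271.03 m
Minimum: D at 909.68 m.

D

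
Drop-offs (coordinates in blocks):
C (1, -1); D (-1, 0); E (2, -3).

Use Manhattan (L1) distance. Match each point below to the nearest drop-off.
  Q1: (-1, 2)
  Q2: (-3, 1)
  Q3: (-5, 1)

Q1 at (-1, 2):
  C: 5 blocks
  D: 2 blocks
  E: 8 blocks
  → nearest: D (2 blocks)
Q2 at (-3, 1):
  C: 6 blocks
  D: 3 blocks
  E: 9 blocks
  → nearest: D (3 blocks)
Q3 at (-5, 1):
  C: 8 blocks
  D: 5 blocks
  E: 11 blocks
  → nearest: D (5 blocks)

Q1→D; Q2→D; Q3→D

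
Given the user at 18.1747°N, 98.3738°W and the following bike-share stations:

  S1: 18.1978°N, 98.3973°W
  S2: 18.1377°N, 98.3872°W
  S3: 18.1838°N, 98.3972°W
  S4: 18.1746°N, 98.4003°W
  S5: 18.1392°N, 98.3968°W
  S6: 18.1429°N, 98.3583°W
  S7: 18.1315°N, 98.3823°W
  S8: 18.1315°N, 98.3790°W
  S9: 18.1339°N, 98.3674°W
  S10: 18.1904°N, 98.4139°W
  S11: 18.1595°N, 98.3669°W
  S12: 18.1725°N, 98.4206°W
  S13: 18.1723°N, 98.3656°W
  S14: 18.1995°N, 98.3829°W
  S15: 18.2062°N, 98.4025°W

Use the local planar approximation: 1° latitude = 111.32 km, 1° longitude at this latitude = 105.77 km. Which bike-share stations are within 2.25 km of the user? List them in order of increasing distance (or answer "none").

S13, S11

Distances from 18.1747°N, 98.3738°W:
S1: √((0.0231·111.32)² + (-0.0235·105.77)²) = √(6.612571 + 6.178183) = 3.5764 km
S2: √((-0.0370·111.32)² + (-0.0134·105.77)²) = √(16.964843 + 2.008790) = 4.3559 km
S3: √((0.0091·111.32)² + (-0.0234·105.77)²) = √(1.026193 + 6.125714) = 2.6743 km
S4: √((-0.0001·111.32)² + (-0.0265·105.77)²) = √(0.000124 + 7.856276) = 2.8029 km
S5: √((-0.0355·111.32)² + (-0.0230·105.77)²) = √(15.617197 + 5.918078) = 4.6406 km
S6: √((-0.0318·111.32)² + (0.0155·105.77)²) = √(12.531430 + 2.687747) = 3.9012 km
S7: √((-0.0432·111.32)² + (-0.0085·105.77)²) = √(23.126712 + 0.808282) = 4.8923 km
S8: √((-0.0432·111.32)² + (-0.0052·105.77)²) = √(23.126712 + 0.302504) = 4.8404 km
S9: √((-0.0408·111.32)² + (0.0064·105.77)²) = √(20.628456 + 0.458232) = 4.5920 km
S10: √((0.0157·111.32)² + (-0.0401·105.77)²) = √(3.054539 + 17.989279) = 4.5874 km
S11: √((-0.0152·111.32)² + (0.0069·105.77)²) = √(2.863081 + 0.532627) = 1.8427 km
S12: √((-0.0022·111.32)² + (-0.0468·105.77)²) = √(0.059978 + 24.502856) = 4.9561 km
S13: √((-0.0024·111.32)² + (0.0082·105.77)²) = √(0.071379 + 0.752234) = 0.9075 km
S14: √((0.0248·111.32)² + (-0.0091·105.77)²) = √(7.621663 + 0.926420) = 2.9237 km
S15: √((0.0315·111.32)² + (-0.0287·105.77)²) = √(12.296103 + 9.214861) = 4.6380 km
Threshold 2.25 km: S13 (0.9075 km), S11 (1.8427 km) are within range.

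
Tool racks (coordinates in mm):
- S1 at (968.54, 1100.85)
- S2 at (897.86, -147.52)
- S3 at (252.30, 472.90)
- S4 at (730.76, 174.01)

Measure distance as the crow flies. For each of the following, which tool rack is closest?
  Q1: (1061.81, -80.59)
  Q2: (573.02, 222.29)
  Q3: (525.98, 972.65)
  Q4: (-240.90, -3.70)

Q1→S2; Q2→S4; Q3→S1; Q4→S3

Q1 at (1061.81, -80.59):
  S1: √((-93.27)² + (1181.44)²) = √(8699.2929 + 1395800.4736) = 1185.12 mm
  S2: √((-163.95)² + (-66.93)²) = √(26879.6025 + 4479.6249) = 177.09 mm
  S3: √((-809.51)² + (553.49)²) = √(655306.4401 + 306351.1801) = 980.64 mm
  S4: √((-331.05)² + (254.60)²) = √(109594.1025 + 64821.1600) = 417.63 mm
  → nearest: S2 (177.09 mm)
Q2 at (573.02, 222.29):
  S1: √((395.52)² + (878.56)²) = √(156436.0704 + 771867.6736) = 963.49 mm
  S2: √((324.84)² + (-369.81)²) = √(105521.0256 + 136759.4361) = 492.22 mm
  S3: √((-320.72)² + (250.61)²) = √(102861.3184 + 62805.3721) = 407.02 mm
  S4: √((157.74)² + (-48.28)²) = √(24881.9076 + 2330.9584) = 164.96 mm
  → nearest: S4 (164.96 mm)
Q3 at (525.98, 972.65):
  S1: √((442.56)² + (128.20)²) = √(195859.3536 + 16435.2400) = 460.75 mm
  S2: √((371.88)² + (-1120.17)²) = √(138294.7344 + 1254780.8289) = 1180.29 mm
  S3: √((-273.68)² + (-499.75)²) = √(74900.7424 + 249750.0625) = 569.78 mm
  S4: √((204.78)² + (-798.64)²) = √(41934.8484 + 637825.8496) = 824.48 mm
  → nearest: S1 (460.75 mm)
Q4 at (-240.90, -3.70):
  S1: √((1209.44)² + (1104.55)²) = √(1462745.1136 + 1220030.7025) = 1637.92 mm
  S2: √((1138.76)² + (-143.82)²) = √(1296774.3376 + 20684.1924) = 1147.81 mm
  S3: √((493.20)² + (476.60)²) = √(243246.2400 + 227147.5600) = 685.85 mm
  S4: √((971.66)² + (177.71)²) = √(944123.1556 + 31580.8441) = 987.78 mm
  → nearest: S3 (685.85 mm)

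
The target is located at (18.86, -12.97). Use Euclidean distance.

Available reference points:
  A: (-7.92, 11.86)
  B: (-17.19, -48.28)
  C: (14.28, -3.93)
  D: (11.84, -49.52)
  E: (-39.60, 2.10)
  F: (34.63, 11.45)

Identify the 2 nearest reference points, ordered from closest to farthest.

Distances from (18.86, -12.97):
A: √((-26.78)² + (24.83)²) = √(717.1684 + 616.5289) = 36.52
B: √((-36.05)² + (-35.31)²) = √(1299.6025 + 1246.7961) = 50.46
C: √((-4.58)² + (9.04)²) = √(20.9764 + 81.7216) = 10.13
D: √((-7.02)² + (-36.55)²) = √(49.2804 + 1335.9025) = 37.22
E: √((-58.46)² + (15.07)²) = √(3417.5716 + 227.1049) = 60.37
F: √((15.77)² + (24.42)²) = √(248.6929 + 596.3364) = 29.07
Sorted: C (10.13) < F (29.07) < A (36.52) < D (37.22) < …

C, F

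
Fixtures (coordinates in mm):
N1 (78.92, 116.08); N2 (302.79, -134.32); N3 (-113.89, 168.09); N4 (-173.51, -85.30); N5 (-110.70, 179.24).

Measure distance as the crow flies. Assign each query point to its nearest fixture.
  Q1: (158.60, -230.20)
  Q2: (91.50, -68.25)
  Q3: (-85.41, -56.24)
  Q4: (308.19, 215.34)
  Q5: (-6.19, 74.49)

Q1 at (158.60, -230.20):
  N1: 355.33 mm
  N2: 173.16 mm
  N3: 482.58 mm
  N4: 362.34 mm
  N5: 490.06 mm
  → nearest: N2 (173.16 mm)
Q2 at (91.50, -68.25):
  N1: 184.76 mm
  N2: 221.38 mm
  N3: 313.12 mm
  N4: 265.56 mm
  N5: 319.59 mm
  → nearest: N1 (184.76 mm)
Q3 at (-85.41, -56.24):
  N1: 238.11 mm
  N2: 395.97 mm
  N3: 226.13 mm
  N4: 92.77 mm
  N5: 236.83 mm
  → nearest: N4 (92.77 mm)
Q4 at (308.19, 215.34):
  N1: 249.83 mm
  N2: 349.70 mm
  N3: 424.72 mm
  N4: 567.82 mm
  N5: 420.44 mm
  → nearest: N1 (249.83 mm)
Q5 at (-6.19, 74.49):
  N1: 94.73 mm
  N2: 372.92 mm
  N3: 142.69 mm
  N4: 231.36 mm
  N5: 147.97 mm
  → nearest: N1 (94.73 mm)

Q1→N2; Q2→N1; Q3→N4; Q4→N1; Q5→N1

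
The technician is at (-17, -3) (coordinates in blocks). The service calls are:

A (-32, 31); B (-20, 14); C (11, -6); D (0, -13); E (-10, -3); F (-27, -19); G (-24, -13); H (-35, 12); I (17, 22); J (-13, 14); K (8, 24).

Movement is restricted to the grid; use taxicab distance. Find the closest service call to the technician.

E

Distances from (-17, -3):
A: |-15| + |34| = 15 + 34 = 49 blocks
B: |-3| + |17| = 3 + 17 = 20 blocks
C: |28| + |-3| = 28 + 3 = 31 blocks
D: |17| + |-10| = 17 + 10 = 27 blocks
E: |7| + |0| = 7 + 0 = 7 blocks
F: |-10| + |-16| = 10 + 16 = 26 blocks
G: |-7| + |-10| = 7 + 10 = 17 blocks
H: |-18| + |15| = 18 + 15 = 33 blocks
I: |34| + |25| = 34 + 25 = 59 blocks
J: |4| + |17| = 4 + 17 = 21 blocks
K: |25| + |27| = 25 + 27 = 52 blocks
Minimum: E at 7 blocks.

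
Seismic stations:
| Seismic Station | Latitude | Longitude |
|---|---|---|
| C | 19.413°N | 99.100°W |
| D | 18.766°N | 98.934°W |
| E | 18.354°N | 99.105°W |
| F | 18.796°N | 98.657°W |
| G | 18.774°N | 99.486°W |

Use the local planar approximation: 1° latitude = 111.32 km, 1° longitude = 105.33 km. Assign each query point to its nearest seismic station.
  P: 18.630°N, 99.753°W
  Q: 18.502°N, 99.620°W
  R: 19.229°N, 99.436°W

P at 18.630°N, 99.753°W:
  C: 111.033 km
  D: 87.584 km
  E: 74.850 km
  F: 116.911 km
  G: 32.371 km
  → nearest: G (32.371 km)
Q at 18.502°N, 99.620°W:
  C: 115.258 km
  D: 78.004 km
  E: 56.692 km
  F: 106.582 km
  G: 33.407 km
  → nearest: G (33.407 km)
R at 19.229°N, 99.436°W:
  C: 40.891 km
  D: 73.840 km
  E: 103.457 km
  F: 95.163 km
  G: 50.924 km
  → nearest: C (40.891 km)

P→G; Q→G; R→C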